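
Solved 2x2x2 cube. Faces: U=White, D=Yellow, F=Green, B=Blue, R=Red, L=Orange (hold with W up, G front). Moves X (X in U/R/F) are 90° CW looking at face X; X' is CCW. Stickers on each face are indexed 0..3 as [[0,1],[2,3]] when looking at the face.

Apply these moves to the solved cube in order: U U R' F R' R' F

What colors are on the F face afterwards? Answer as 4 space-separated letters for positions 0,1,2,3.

Answer: W G Y Y

Derivation:
After move 1 (U): U=WWWW F=RRGG R=BBRR B=OOBB L=GGOO
After move 2 (U): U=WWWW F=BBGG R=OORR B=GGBB L=RROO
After move 3 (R'): R=OROR U=WBWG F=BWGW D=YBYG B=YGYB
After move 4 (F): F=GBWW U=WBOR R=WRGR D=OOYG L=RYOB
After move 5 (R'): R=RRWG U=WYOY F=GBWR D=OBYW B=GGOB
After move 6 (R'): R=RGRW U=WOOG F=GYWY D=OBYR B=WGBB
After move 7 (F): F=WGYY U=WOBY R=OGGW D=RRYR L=ROOB
Query: F face = WGYY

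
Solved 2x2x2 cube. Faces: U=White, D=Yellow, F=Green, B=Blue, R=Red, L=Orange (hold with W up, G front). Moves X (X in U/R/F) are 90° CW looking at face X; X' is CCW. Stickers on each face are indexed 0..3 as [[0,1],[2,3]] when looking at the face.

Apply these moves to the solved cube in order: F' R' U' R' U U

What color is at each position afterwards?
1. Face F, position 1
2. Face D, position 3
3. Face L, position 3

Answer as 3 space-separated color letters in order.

After move 1 (F'): F=GGGG U=WWRR R=YRYR D=OOYY L=OWOW
After move 2 (R'): R=RRYY U=WBRB F=GWGR D=OGYG B=YBOB
After move 3 (U'): U=BBWR F=OWGR R=GWYY B=RROB L=YBOW
After move 4 (R'): R=WYGY U=BOWR F=OBGR D=OWYR B=GRGB
After move 5 (U): U=WBRO F=WYGR R=GRGY B=YBGB L=OBOW
After move 6 (U): U=RWOB F=GRGR R=YBGY B=OBGB L=WYOW
Query 1: F[1] = R
Query 2: D[3] = R
Query 3: L[3] = W

Answer: R R W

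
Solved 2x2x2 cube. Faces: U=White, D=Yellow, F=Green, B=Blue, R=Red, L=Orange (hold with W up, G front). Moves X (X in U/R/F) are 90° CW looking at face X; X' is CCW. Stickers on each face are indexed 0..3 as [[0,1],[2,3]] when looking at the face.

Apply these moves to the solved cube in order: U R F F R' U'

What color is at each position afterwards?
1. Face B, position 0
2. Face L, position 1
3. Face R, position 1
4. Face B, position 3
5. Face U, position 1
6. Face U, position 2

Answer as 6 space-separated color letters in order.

Answer: B O R B W W

Derivation:
After move 1 (U): U=WWWW F=RRGG R=BBRR B=OOBB L=GGOO
After move 2 (R): R=RBRB U=WRWG F=RYGY D=YBYO B=WOWB
After move 3 (F): F=GRYY U=WROG R=WBGB D=RRYO L=GYOB
After move 4 (F): F=YGYR U=WRBY R=OBGB D=GWYO L=GROR
After move 5 (R'): R=BBOG U=WWBW F=YRYY D=GGYR B=OOWB
After move 6 (U'): U=WWWB F=GRYY R=YROG B=BBWB L=OOOR
Query 1: B[0] = B
Query 2: L[1] = O
Query 3: R[1] = R
Query 4: B[3] = B
Query 5: U[1] = W
Query 6: U[2] = W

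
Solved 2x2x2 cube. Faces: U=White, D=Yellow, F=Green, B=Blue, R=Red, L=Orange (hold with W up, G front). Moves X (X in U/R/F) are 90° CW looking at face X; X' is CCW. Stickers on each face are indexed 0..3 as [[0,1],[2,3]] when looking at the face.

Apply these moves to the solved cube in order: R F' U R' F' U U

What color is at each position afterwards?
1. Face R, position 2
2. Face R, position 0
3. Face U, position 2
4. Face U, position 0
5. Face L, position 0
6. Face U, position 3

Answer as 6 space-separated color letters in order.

Answer: O Y W W R R

Derivation:
After move 1 (R): R=RRRR U=WGWG F=GYGY D=YBYB B=WBWB
After move 2 (F'): F=YYGG U=WGRR R=BRYR D=OOYB L=OGOW
After move 3 (U): U=RWRG F=BRGG R=WBYR B=OGWB L=YYOW
After move 4 (R'): R=BRWY U=RWRO F=BWGG D=ORYG B=BGOB
After move 5 (F'): F=WGBG U=RWBW R=RROY D=YWYG L=YOOR
After move 6 (U): U=BRWW F=RRBG R=BGOY B=YOOB L=WGOR
After move 7 (U): U=WBWR F=BGBG R=YOOY B=WGOB L=RROR
Query 1: R[2] = O
Query 2: R[0] = Y
Query 3: U[2] = W
Query 4: U[0] = W
Query 5: L[0] = R
Query 6: U[3] = R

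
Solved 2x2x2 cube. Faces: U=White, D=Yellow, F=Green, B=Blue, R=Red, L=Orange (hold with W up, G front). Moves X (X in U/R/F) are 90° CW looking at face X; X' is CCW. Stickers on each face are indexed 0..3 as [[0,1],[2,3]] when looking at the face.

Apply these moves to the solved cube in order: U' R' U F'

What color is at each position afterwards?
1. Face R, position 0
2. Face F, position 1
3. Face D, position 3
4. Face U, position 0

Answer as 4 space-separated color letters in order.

Answer: O W G W

Derivation:
After move 1 (U'): U=WWWW F=OOGG R=GGRR B=RRBB L=BBOO
After move 2 (R'): R=GRGR U=WBWR F=OWGW D=YOYG B=YRYB
After move 3 (U): U=WWRB F=GRGW R=YRGR B=BBYB L=OWOO
After move 4 (F'): F=RWGG U=WWYG R=ORYR D=WOYG L=OBOR
Query 1: R[0] = O
Query 2: F[1] = W
Query 3: D[3] = G
Query 4: U[0] = W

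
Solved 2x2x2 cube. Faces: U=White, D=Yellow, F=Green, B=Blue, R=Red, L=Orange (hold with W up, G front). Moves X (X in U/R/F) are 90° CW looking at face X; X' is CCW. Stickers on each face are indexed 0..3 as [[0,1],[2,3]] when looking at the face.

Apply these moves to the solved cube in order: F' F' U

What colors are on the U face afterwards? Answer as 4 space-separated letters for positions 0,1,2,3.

After move 1 (F'): F=GGGG U=WWRR R=YRYR D=OOYY L=OWOW
After move 2 (F'): F=GGGG U=WWYY R=OROR D=WWYY L=OROR
After move 3 (U): U=YWYW F=ORGG R=BBOR B=ORBB L=GGOR
Query: U face = YWYW

Answer: Y W Y W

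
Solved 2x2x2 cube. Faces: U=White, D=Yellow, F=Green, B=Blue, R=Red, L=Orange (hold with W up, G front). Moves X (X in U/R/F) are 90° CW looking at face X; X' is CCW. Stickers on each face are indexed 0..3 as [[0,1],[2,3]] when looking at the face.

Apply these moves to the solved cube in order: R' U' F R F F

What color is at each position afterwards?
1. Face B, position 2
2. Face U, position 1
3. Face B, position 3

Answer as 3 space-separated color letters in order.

After move 1 (R'): R=RRRR U=WBWB F=GWGW D=YGYG B=YBYB
After move 2 (U'): U=BBWW F=OOGW R=GWRR B=RRYB L=YBOO
After move 3 (F): F=GOWO U=BBOB R=WWWR D=RGYG L=YYOG
After move 4 (R): R=WWRW U=BOOO F=GGWG D=RYYR B=BRBB
After move 5 (F): F=WGGG U=BOGY R=OWOW D=RWYR L=YROY
After move 6 (F): F=GWGG U=BOYR R=GWYW D=OOYR L=YROW
Query 1: B[2] = B
Query 2: U[1] = O
Query 3: B[3] = B

Answer: B O B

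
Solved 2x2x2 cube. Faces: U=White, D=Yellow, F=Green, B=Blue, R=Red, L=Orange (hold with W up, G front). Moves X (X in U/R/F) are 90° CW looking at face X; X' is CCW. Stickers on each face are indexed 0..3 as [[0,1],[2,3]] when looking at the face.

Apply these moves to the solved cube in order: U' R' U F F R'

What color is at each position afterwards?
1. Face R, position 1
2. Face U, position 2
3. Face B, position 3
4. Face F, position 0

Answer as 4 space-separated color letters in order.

After move 1 (U'): U=WWWW F=OOGG R=GGRR B=RRBB L=BBOO
After move 2 (R'): R=GRGR U=WBWR F=OWGW D=YOYG B=YRYB
After move 3 (U): U=WWRB F=GRGW R=YRGR B=BBYB L=OWOO
After move 4 (F): F=GGWR U=WWOW R=RRBR D=GYYG L=OYOO
After move 5 (F): F=WGRG U=WWOY R=ORWR D=BRYG L=OGOY
After move 6 (R'): R=RROW U=WYOB F=WWRY D=BGYG B=GBRB
Query 1: R[1] = R
Query 2: U[2] = O
Query 3: B[3] = B
Query 4: F[0] = W

Answer: R O B W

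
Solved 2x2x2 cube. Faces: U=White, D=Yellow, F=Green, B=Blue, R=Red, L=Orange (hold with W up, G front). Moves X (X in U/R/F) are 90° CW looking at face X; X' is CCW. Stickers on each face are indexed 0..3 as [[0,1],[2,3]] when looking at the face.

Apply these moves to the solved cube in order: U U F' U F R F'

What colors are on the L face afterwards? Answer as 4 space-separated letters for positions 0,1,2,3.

After move 1 (U): U=WWWW F=RRGG R=BBRR B=OOBB L=GGOO
After move 2 (U): U=WWWW F=BBGG R=OORR B=GGBB L=RROO
After move 3 (F'): F=BGBG U=WWOR R=YOYR D=ROYY L=RWOW
After move 4 (U): U=OWRW F=YOBG R=GGYR B=RWBB L=BGOW
After move 5 (F): F=BYGO U=OWWG R=RGWR D=YGYY L=BROO
After move 6 (R): R=WRRG U=OYWO F=BGGY D=YBYR B=GWWB
After move 7 (F'): F=GYBG U=OYWR R=BRYG D=ROYR L=BOOW
Query: L face = BOOW

Answer: B O O W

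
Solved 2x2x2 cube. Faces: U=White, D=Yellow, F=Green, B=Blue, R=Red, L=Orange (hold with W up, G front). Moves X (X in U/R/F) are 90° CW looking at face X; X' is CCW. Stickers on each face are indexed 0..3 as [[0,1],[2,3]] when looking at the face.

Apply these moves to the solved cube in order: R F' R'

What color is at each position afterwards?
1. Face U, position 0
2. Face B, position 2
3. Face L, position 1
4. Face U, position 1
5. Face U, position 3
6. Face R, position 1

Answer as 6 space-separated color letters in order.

After move 1 (R): R=RRRR U=WGWG F=GYGY D=YBYB B=WBWB
After move 2 (F'): F=YYGG U=WGRR R=BRYR D=OOYB L=OGOW
After move 3 (R'): R=RRBY U=WWRW F=YGGR D=OYYG B=BBOB
Query 1: U[0] = W
Query 2: B[2] = O
Query 3: L[1] = G
Query 4: U[1] = W
Query 5: U[3] = W
Query 6: R[1] = R

Answer: W O G W W R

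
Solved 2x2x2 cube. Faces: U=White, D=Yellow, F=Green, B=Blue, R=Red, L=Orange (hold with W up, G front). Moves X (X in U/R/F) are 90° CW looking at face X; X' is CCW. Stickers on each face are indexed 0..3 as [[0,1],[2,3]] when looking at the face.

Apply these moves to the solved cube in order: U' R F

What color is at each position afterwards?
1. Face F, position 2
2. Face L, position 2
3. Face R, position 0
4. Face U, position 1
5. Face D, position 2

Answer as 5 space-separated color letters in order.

After move 1 (U'): U=WWWW F=OOGG R=GGRR B=RRBB L=BBOO
After move 2 (R): R=RGRG U=WOWG F=OYGY D=YBYR B=WRWB
After move 3 (F): F=GOYY U=WOOB R=WGGG D=RRYR L=BYOB
Query 1: F[2] = Y
Query 2: L[2] = O
Query 3: R[0] = W
Query 4: U[1] = O
Query 5: D[2] = Y

Answer: Y O W O Y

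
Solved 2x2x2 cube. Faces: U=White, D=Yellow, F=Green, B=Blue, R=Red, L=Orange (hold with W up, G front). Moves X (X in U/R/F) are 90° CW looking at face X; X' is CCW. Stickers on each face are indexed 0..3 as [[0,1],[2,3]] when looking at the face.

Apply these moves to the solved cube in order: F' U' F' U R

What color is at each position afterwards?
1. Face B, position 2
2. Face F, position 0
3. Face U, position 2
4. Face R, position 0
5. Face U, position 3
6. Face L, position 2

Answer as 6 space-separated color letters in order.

Answer: W O Y O G O

Derivation:
After move 1 (F'): F=GGGG U=WWRR R=YRYR D=OOYY L=OWOW
After move 2 (U'): U=WRWR F=OWGG R=GGYR B=YRBB L=BBOW
After move 3 (F'): F=WGOG U=WRGY R=OGOR D=BWYY L=BROW
After move 4 (U): U=GWYR F=OGOG R=YROR B=BRBB L=WGOW
After move 5 (R): R=OYRR U=GGYG F=OWOY D=BBYB B=RRWB
Query 1: B[2] = W
Query 2: F[0] = O
Query 3: U[2] = Y
Query 4: R[0] = O
Query 5: U[3] = G
Query 6: L[2] = O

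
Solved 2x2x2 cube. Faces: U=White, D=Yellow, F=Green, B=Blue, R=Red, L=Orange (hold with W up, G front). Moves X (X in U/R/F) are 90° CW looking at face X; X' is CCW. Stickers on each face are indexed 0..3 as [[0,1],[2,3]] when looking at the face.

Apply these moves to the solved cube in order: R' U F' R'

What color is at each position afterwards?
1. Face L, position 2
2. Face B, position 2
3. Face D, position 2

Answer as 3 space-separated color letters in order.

After move 1 (R'): R=RRRR U=WBWB F=GWGW D=YGYG B=YBYB
After move 2 (U): U=WWBB F=RRGW R=YBRR B=OOYB L=GWOO
After move 3 (F'): F=RWRG U=WWYR R=GBYR D=WOYG L=GBOB
After move 4 (R'): R=BRGY U=WYYO F=RWRR D=WWYG B=GOOB
Query 1: L[2] = O
Query 2: B[2] = O
Query 3: D[2] = Y

Answer: O O Y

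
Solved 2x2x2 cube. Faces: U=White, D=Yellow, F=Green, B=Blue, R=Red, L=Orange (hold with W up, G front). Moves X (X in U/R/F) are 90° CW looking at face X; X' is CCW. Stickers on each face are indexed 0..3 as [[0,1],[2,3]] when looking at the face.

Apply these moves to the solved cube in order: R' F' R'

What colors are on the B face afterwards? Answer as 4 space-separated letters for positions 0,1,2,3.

Answer: G B O B

Derivation:
After move 1 (R'): R=RRRR U=WBWB F=GWGW D=YGYG B=YBYB
After move 2 (F'): F=WWGG U=WBRR R=GRYR D=OOYG L=OBOW
After move 3 (R'): R=RRGY U=WYRY F=WBGR D=OWYG B=GBOB
Query: B face = GBOB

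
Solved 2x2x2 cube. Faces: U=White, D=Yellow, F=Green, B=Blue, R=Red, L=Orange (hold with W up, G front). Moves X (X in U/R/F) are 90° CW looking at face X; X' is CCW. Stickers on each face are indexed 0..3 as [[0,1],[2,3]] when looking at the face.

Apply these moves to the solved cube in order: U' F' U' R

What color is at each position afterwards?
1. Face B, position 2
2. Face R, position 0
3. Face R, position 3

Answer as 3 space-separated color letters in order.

Answer: R Y G

Derivation:
After move 1 (U'): U=WWWW F=OOGG R=GGRR B=RRBB L=BBOO
After move 2 (F'): F=OGOG U=WWGR R=YGYR D=BOYY L=BWOW
After move 3 (U'): U=WRWG F=BWOG R=OGYR B=YGBB L=RROW
After move 4 (R): R=YORG U=WWWG F=BOOY D=BBYY B=GGRB
Query 1: B[2] = R
Query 2: R[0] = Y
Query 3: R[3] = G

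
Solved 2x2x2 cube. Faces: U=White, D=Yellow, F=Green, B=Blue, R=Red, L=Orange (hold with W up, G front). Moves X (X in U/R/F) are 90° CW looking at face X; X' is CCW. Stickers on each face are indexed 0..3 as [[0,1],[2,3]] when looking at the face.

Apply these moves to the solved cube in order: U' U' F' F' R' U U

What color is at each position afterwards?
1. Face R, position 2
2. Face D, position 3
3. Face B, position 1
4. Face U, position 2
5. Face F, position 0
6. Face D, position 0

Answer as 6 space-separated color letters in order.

Answer: O B W B Y W

Derivation:
After move 1 (U'): U=WWWW F=OOGG R=GGRR B=RRBB L=BBOO
After move 2 (U'): U=WWWW F=BBGG R=OORR B=GGBB L=RROO
After move 3 (F'): F=BGBG U=WWOR R=YOYR D=ROYY L=RWOW
After move 4 (F'): F=GGBB U=WWYY R=OORR D=WWYY L=RROO
After move 5 (R'): R=OROR U=WBYG F=GWBY D=WGYB B=YGWB
After move 6 (U): U=YWGB F=ORBY R=YGOR B=RRWB L=GWOO
After move 7 (U): U=GYBW F=YGBY R=RROR B=GWWB L=OROO
Query 1: R[2] = O
Query 2: D[3] = B
Query 3: B[1] = W
Query 4: U[2] = B
Query 5: F[0] = Y
Query 6: D[0] = W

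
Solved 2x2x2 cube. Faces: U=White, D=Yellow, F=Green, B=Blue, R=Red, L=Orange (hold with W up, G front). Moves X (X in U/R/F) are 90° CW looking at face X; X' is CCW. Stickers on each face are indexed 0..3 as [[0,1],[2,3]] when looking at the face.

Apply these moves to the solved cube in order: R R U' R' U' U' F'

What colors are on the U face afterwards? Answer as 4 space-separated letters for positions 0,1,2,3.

Answer: R W G G

Derivation:
After move 1 (R): R=RRRR U=WGWG F=GYGY D=YBYB B=WBWB
After move 2 (R): R=RRRR U=WYWY F=GBGB D=YWYW B=GBGB
After move 3 (U'): U=YYWW F=OOGB R=GBRR B=RRGB L=GBOO
After move 4 (R'): R=BRGR U=YGWR F=OYGW D=YOYB B=WRWB
After move 5 (U'): U=GRYW F=GBGW R=OYGR B=BRWB L=WROO
After move 6 (U'): U=RWGY F=WRGW R=GBGR B=OYWB L=BROO
After move 7 (F'): F=RWWG U=RWGG R=OBYR D=ROYB L=BYOG
Query: U face = RWGG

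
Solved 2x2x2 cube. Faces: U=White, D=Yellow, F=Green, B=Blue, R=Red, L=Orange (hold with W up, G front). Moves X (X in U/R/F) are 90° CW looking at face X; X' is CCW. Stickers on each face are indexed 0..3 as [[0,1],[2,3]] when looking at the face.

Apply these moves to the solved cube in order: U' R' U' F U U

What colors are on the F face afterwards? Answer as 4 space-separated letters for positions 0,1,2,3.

Answer: G R W B

Derivation:
After move 1 (U'): U=WWWW F=OOGG R=GGRR B=RRBB L=BBOO
After move 2 (R'): R=GRGR U=WBWR F=OWGW D=YOYG B=YRYB
After move 3 (U'): U=BRWW F=BBGW R=OWGR B=GRYB L=YROO
After move 4 (F): F=GBWB U=BROR R=WWWR D=GOYG L=YYOO
After move 5 (U): U=OBRR F=WWWB R=GRWR B=YYYB L=GBOO
After move 6 (U): U=RORB F=GRWB R=YYWR B=GBYB L=WWOO
Query: F face = GRWB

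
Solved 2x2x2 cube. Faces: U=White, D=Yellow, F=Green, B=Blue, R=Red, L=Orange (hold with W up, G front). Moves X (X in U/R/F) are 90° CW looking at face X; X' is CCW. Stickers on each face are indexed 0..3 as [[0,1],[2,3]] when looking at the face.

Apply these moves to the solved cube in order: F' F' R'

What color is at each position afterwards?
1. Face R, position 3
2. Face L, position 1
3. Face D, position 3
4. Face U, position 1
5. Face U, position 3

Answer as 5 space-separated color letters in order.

After move 1 (F'): F=GGGG U=WWRR R=YRYR D=OOYY L=OWOW
After move 2 (F'): F=GGGG U=WWYY R=OROR D=WWYY L=OROR
After move 3 (R'): R=RROO U=WBYB F=GWGY D=WGYG B=YBWB
Query 1: R[3] = O
Query 2: L[1] = R
Query 3: D[3] = G
Query 4: U[1] = B
Query 5: U[3] = B

Answer: O R G B B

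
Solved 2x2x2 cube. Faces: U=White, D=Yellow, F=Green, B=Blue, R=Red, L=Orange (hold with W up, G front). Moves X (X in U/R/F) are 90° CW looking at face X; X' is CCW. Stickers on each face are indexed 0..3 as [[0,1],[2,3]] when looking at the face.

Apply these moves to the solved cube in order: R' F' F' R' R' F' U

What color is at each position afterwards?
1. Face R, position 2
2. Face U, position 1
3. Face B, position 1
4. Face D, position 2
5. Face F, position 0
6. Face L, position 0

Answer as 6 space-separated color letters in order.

Answer: B W G Y B Y

Derivation:
After move 1 (R'): R=RRRR U=WBWB F=GWGW D=YGYG B=YBYB
After move 2 (F'): F=WWGG U=WBRR R=GRYR D=OOYG L=OBOW
After move 3 (F'): F=WGWG U=WBGY R=OROR D=BWYG L=OROR
After move 4 (R'): R=RROO U=WYGY F=WBWY D=BGYG B=GBWB
After move 5 (R'): R=RORO U=WWGG F=WYWY D=BBYY B=GBGB
After move 6 (F'): F=YYWW U=WWRR R=BOBO D=RRYY L=OGOG
After move 7 (U): U=RWRW F=BOWW R=GBBO B=OGGB L=YYOG
Query 1: R[2] = B
Query 2: U[1] = W
Query 3: B[1] = G
Query 4: D[2] = Y
Query 5: F[0] = B
Query 6: L[0] = Y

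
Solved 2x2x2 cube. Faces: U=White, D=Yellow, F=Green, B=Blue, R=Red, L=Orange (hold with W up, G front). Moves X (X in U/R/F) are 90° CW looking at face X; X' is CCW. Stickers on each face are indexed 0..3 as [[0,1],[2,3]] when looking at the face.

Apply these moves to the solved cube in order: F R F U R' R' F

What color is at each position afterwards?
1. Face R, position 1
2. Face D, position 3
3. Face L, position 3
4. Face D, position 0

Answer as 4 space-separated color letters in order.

Answer: G G W B

Derivation:
After move 1 (F): F=GGGG U=WWOO R=WRWR D=RRYY L=OYOY
After move 2 (R): R=WWRR U=WGOG F=GRGY D=RBYB B=OBWB
After move 3 (F): F=GGYR U=WGYY R=OWGR D=RWYB L=OROB
After move 4 (U): U=YWYG F=OWYR R=OBGR B=ORWB L=GGOB
After move 5 (R'): R=BROG U=YWYO F=OWYG D=RWYR B=BRWB
After move 6 (R'): R=RGBO U=YWYB F=OWYO D=RWYG B=RRWB
After move 7 (F): F=YOOW U=YWBG R=YGBO D=BRYG L=GROW
Query 1: R[1] = G
Query 2: D[3] = G
Query 3: L[3] = W
Query 4: D[0] = B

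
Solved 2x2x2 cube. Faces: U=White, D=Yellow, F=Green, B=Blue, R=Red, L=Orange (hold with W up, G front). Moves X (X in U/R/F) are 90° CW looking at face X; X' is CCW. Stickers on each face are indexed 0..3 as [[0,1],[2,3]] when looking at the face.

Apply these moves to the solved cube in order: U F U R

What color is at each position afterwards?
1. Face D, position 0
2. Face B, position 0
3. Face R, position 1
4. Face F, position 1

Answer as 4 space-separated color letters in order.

After move 1 (U): U=WWWW F=RRGG R=BBRR B=OOBB L=GGOO
After move 2 (F): F=GRGR U=WWOG R=WBWR D=RBYY L=GYOY
After move 3 (U): U=OWGW F=WBGR R=OOWR B=GYBB L=GROY
After move 4 (R): R=WORO U=OBGR F=WBGY D=RBYG B=WYWB
Query 1: D[0] = R
Query 2: B[0] = W
Query 3: R[1] = O
Query 4: F[1] = B

Answer: R W O B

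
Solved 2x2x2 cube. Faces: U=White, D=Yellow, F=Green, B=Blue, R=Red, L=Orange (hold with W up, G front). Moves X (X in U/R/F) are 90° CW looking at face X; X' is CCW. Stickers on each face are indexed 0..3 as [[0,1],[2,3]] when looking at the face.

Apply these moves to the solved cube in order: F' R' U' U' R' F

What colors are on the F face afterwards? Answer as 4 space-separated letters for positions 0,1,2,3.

Answer: G Y W R

Derivation:
After move 1 (F'): F=GGGG U=WWRR R=YRYR D=OOYY L=OWOW
After move 2 (R'): R=RRYY U=WBRB F=GWGR D=OGYG B=YBOB
After move 3 (U'): U=BBWR F=OWGR R=GWYY B=RROB L=YBOW
After move 4 (U'): U=BRBW F=YBGR R=OWYY B=GWOB L=RROW
After move 5 (R'): R=WYOY U=BOBG F=YRGW D=OBYR B=GWGB
After move 6 (F): F=GYWR U=BOWR R=BYGY D=OWYR L=ROOB
Query: F face = GYWR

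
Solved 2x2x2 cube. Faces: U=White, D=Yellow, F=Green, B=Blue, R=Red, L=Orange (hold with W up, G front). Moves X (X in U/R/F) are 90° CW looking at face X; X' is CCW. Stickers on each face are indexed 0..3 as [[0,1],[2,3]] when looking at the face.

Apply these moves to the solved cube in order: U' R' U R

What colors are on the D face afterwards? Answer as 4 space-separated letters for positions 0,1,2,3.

After move 1 (U'): U=WWWW F=OOGG R=GGRR B=RRBB L=BBOO
After move 2 (R'): R=GRGR U=WBWR F=OWGW D=YOYG B=YRYB
After move 3 (U): U=WWRB F=GRGW R=YRGR B=BBYB L=OWOO
After move 4 (R): R=GYRR U=WRRW F=GOGG D=YYYB B=BBWB
Query: D face = YYYB

Answer: Y Y Y B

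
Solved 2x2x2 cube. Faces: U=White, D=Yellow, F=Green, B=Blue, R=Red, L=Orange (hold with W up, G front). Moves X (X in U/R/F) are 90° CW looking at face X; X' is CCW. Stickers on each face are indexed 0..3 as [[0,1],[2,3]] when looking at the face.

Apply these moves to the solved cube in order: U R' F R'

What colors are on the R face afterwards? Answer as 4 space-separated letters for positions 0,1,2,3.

Answer: R R W O

Derivation:
After move 1 (U): U=WWWW F=RRGG R=BBRR B=OOBB L=GGOO
After move 2 (R'): R=BRBR U=WBWO F=RWGW D=YRYG B=YOYB
After move 3 (F): F=GRWW U=WBOG R=WROR D=BBYG L=GYOR
After move 4 (R'): R=RRWO U=WYOY F=GBWG D=BRYW B=GOBB
Query: R face = RRWO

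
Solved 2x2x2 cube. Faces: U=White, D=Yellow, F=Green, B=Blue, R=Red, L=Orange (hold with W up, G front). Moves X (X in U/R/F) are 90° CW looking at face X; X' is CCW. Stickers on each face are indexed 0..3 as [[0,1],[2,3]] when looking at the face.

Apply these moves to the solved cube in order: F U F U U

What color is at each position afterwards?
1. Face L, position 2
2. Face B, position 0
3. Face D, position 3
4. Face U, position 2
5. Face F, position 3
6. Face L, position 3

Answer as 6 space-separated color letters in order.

After move 1 (F): F=GGGG U=WWOO R=WRWR D=RRYY L=OYOY
After move 2 (U): U=OWOW F=WRGG R=BBWR B=OYBB L=GGOY
After move 3 (F): F=GWGR U=OWYG R=OBWR D=WBYY L=GROR
After move 4 (U): U=YOGW F=OBGR R=OYWR B=GRBB L=GWOR
After move 5 (U): U=GYWO F=OYGR R=GRWR B=GWBB L=OBOR
Query 1: L[2] = O
Query 2: B[0] = G
Query 3: D[3] = Y
Query 4: U[2] = W
Query 5: F[3] = R
Query 6: L[3] = R

Answer: O G Y W R R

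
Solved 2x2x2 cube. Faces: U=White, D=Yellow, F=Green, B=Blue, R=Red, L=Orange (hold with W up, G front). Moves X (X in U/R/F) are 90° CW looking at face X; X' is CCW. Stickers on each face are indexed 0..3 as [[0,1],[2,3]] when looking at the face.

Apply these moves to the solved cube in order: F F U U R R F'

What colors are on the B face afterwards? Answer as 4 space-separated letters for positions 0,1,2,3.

After move 1 (F): F=GGGG U=WWOO R=WRWR D=RRYY L=OYOY
After move 2 (F): F=GGGG U=WWYY R=OROR D=WWYY L=OROR
After move 3 (U): U=YWYW F=ORGG R=BBOR B=ORBB L=GGOR
After move 4 (U): U=YYWW F=BBGG R=OROR B=GGBB L=OROR
After move 5 (R): R=OORR U=YBWG F=BWGY D=WBYG B=WGYB
After move 6 (R): R=RORO U=YWWY F=BBGG D=WYYW B=GGBB
After move 7 (F'): F=BGBG U=YWRR R=YOWO D=RRYW L=OYOW
Query: B face = GGBB

Answer: G G B B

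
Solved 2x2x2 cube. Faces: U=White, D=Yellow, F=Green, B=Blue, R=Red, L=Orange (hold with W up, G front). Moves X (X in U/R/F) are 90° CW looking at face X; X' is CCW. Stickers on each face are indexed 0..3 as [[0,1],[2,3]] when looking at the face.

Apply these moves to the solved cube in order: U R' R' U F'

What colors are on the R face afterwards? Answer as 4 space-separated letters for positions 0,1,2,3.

Answer: W O Y B

Derivation:
After move 1 (U): U=WWWW F=RRGG R=BBRR B=OOBB L=GGOO
After move 2 (R'): R=BRBR U=WBWO F=RWGW D=YRYG B=YOYB
After move 3 (R'): R=RRBB U=WYWY F=RBGO D=YWYW B=GORB
After move 4 (U): U=WWYY F=RRGO R=GOBB B=GGRB L=RBOO
After move 5 (F'): F=RORG U=WWGB R=WOYB D=BOYW L=RYOY
Query: R face = WOYB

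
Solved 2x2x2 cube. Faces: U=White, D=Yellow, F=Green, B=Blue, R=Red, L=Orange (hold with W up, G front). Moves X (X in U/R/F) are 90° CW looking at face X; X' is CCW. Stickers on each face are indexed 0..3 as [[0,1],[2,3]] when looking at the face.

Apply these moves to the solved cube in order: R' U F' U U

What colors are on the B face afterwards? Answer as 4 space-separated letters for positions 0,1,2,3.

After move 1 (R'): R=RRRR U=WBWB F=GWGW D=YGYG B=YBYB
After move 2 (U): U=WWBB F=RRGW R=YBRR B=OOYB L=GWOO
After move 3 (F'): F=RWRG U=WWYR R=GBYR D=WOYG L=GBOB
After move 4 (U): U=YWRW F=GBRG R=OOYR B=GBYB L=RWOB
After move 5 (U): U=RYWW F=OORG R=GBYR B=RWYB L=GBOB
Query: B face = RWYB

Answer: R W Y B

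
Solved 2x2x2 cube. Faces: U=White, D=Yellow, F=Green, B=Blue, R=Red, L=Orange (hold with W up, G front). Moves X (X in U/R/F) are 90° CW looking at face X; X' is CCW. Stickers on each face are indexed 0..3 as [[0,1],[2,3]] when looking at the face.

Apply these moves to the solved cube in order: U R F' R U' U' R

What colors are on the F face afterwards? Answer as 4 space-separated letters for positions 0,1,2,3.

Answer: R W R W

Derivation:
After move 1 (U): U=WWWW F=RRGG R=BBRR B=OOBB L=GGOO
After move 2 (R): R=RBRB U=WRWG F=RYGY D=YBYO B=WOWB
After move 3 (F'): F=YYRG U=WRRR R=BBYB D=GOYO L=GGOW
After move 4 (R): R=YBBB U=WYRG F=YORO D=GWYW B=RORB
After move 5 (U'): U=YGWR F=GGRO R=YOBB B=YBRB L=ROOW
After move 6 (U'): U=GRYW F=RORO R=GGBB B=YORB L=YBOW
After move 7 (R): R=BGBG U=GOYO F=RWRW D=GRYY B=WORB
Query: F face = RWRW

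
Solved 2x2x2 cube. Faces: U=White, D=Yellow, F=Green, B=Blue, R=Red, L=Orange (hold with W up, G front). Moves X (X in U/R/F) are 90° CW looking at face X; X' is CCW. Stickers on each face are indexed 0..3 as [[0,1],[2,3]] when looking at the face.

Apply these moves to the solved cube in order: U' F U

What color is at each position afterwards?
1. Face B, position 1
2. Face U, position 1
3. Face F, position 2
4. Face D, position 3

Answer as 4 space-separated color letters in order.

After move 1 (U'): U=WWWW F=OOGG R=GGRR B=RRBB L=BBOO
After move 2 (F): F=GOGO U=WWOB R=WGWR D=RGYY L=BYOY
After move 3 (U): U=OWBW F=WGGO R=RRWR B=BYBB L=GOOY
Query 1: B[1] = Y
Query 2: U[1] = W
Query 3: F[2] = G
Query 4: D[3] = Y

Answer: Y W G Y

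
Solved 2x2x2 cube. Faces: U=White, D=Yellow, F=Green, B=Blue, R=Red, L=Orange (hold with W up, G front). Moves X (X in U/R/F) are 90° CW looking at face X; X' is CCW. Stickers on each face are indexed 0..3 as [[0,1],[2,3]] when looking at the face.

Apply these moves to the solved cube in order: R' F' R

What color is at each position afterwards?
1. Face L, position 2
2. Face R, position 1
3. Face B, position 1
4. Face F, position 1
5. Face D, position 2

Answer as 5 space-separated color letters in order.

After move 1 (R'): R=RRRR U=WBWB F=GWGW D=YGYG B=YBYB
After move 2 (F'): F=WWGG U=WBRR R=GRYR D=OOYG L=OBOW
After move 3 (R): R=YGRR U=WWRG F=WOGG D=OYYY B=RBBB
Query 1: L[2] = O
Query 2: R[1] = G
Query 3: B[1] = B
Query 4: F[1] = O
Query 5: D[2] = Y

Answer: O G B O Y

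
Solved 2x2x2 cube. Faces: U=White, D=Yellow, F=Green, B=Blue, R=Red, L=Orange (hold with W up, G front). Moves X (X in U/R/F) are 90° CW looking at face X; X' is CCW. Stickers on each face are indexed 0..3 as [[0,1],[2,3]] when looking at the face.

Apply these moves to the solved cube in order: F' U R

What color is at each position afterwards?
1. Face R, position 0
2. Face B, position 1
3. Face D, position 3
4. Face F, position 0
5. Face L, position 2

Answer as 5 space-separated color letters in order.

Answer: Y W O Y O

Derivation:
After move 1 (F'): F=GGGG U=WWRR R=YRYR D=OOYY L=OWOW
After move 2 (U): U=RWRW F=YRGG R=BBYR B=OWBB L=GGOW
After move 3 (R): R=YBRB U=RRRG F=YOGY D=OBYO B=WWWB
Query 1: R[0] = Y
Query 2: B[1] = W
Query 3: D[3] = O
Query 4: F[0] = Y
Query 5: L[2] = O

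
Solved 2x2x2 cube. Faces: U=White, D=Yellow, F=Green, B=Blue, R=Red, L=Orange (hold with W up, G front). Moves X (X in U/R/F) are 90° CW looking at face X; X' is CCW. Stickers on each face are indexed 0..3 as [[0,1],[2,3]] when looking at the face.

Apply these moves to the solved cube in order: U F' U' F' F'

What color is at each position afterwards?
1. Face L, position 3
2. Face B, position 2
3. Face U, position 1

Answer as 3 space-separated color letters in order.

After move 1 (U): U=WWWW F=RRGG R=BBRR B=OOBB L=GGOO
After move 2 (F'): F=RGRG U=WWBR R=YBYR D=GOYY L=GWOW
After move 3 (U'): U=WRWB F=GWRG R=RGYR B=YBBB L=OOOW
After move 4 (F'): F=WGGR U=WRRY R=OGGR D=OWYY L=OBOW
After move 5 (F'): F=GRWG U=WROG R=WGOR D=BWYY L=OYOR
Query 1: L[3] = R
Query 2: B[2] = B
Query 3: U[1] = R

Answer: R B R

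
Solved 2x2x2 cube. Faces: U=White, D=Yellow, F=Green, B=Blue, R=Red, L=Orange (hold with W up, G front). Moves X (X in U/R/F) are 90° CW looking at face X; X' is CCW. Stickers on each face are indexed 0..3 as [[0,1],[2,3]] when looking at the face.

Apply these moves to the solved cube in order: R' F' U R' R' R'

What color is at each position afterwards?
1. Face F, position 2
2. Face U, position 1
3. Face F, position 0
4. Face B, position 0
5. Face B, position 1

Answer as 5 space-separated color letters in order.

Answer: G R G B B

Derivation:
After move 1 (R'): R=RRRR U=WBWB F=GWGW D=YGYG B=YBYB
After move 2 (F'): F=WWGG U=WBRR R=GRYR D=OOYG L=OBOW
After move 3 (U): U=RWRB F=GRGG R=YBYR B=OBYB L=WWOW
After move 4 (R'): R=BRYY U=RYRO F=GWGB D=ORYG B=GBOB
After move 5 (R'): R=RYBY U=RORG F=GYGO D=OWYB B=GBRB
After move 6 (R'): R=YYRB U=RRRG F=GOGG D=OYYO B=BBWB
Query 1: F[2] = G
Query 2: U[1] = R
Query 3: F[0] = G
Query 4: B[0] = B
Query 5: B[1] = B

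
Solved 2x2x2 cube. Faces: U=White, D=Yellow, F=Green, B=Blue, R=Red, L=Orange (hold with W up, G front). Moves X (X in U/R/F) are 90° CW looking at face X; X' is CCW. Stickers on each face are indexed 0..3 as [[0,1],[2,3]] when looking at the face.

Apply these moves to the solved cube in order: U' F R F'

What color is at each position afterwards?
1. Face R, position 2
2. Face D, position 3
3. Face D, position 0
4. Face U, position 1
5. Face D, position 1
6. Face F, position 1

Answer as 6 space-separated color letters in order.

Answer: R R Y O Y Y

Derivation:
After move 1 (U'): U=WWWW F=OOGG R=GGRR B=RRBB L=BBOO
After move 2 (F): F=GOGO U=WWOB R=WGWR D=RGYY L=BYOY
After move 3 (R): R=WWRG U=WOOO F=GGGY D=RBYR B=BRWB
After move 4 (F'): F=GYGG U=WOWR R=BWRG D=YYYR L=BOOO
Query 1: R[2] = R
Query 2: D[3] = R
Query 3: D[0] = Y
Query 4: U[1] = O
Query 5: D[1] = Y
Query 6: F[1] = Y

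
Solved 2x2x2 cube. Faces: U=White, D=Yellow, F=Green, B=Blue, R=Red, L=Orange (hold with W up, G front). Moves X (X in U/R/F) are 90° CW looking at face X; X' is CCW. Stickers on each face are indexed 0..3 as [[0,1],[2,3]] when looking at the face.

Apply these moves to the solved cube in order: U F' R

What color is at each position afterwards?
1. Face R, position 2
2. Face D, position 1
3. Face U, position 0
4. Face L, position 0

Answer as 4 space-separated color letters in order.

Answer: R B W G

Derivation:
After move 1 (U): U=WWWW F=RRGG R=BBRR B=OOBB L=GGOO
After move 2 (F'): F=RGRG U=WWBR R=YBYR D=GOYY L=GWOW
After move 3 (R): R=YYRB U=WGBG F=RORY D=GBYO B=ROWB
Query 1: R[2] = R
Query 2: D[1] = B
Query 3: U[0] = W
Query 4: L[0] = G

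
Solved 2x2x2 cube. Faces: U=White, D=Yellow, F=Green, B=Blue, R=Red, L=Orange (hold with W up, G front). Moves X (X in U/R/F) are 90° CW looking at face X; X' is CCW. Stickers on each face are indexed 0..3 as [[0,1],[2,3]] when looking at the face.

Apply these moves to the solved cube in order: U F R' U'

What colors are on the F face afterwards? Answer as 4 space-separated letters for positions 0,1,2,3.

Answer: G Y G G

Derivation:
After move 1 (U): U=WWWW F=RRGG R=BBRR B=OOBB L=GGOO
After move 2 (F): F=GRGR U=WWOG R=WBWR D=RBYY L=GYOY
After move 3 (R'): R=BRWW U=WBOO F=GWGG D=RRYR B=YOBB
After move 4 (U'): U=BOWO F=GYGG R=GWWW B=BRBB L=YOOY
Query: F face = GYGG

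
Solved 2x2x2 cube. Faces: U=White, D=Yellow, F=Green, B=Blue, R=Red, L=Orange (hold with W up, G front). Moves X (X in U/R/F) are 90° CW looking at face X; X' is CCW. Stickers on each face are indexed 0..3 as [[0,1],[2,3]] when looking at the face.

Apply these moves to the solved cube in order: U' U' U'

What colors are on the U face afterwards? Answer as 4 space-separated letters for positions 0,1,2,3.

After move 1 (U'): U=WWWW F=OOGG R=GGRR B=RRBB L=BBOO
After move 2 (U'): U=WWWW F=BBGG R=OORR B=GGBB L=RROO
After move 3 (U'): U=WWWW F=RRGG R=BBRR B=OOBB L=GGOO
Query: U face = WWWW

Answer: W W W W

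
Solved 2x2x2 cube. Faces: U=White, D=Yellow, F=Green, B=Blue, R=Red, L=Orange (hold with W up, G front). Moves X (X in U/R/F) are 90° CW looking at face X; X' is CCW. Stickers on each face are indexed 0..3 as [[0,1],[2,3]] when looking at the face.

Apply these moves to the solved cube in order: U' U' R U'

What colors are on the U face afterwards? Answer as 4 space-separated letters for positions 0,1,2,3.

After move 1 (U'): U=WWWW F=OOGG R=GGRR B=RRBB L=BBOO
After move 2 (U'): U=WWWW F=BBGG R=OORR B=GGBB L=RROO
After move 3 (R): R=RORO U=WBWG F=BYGY D=YBYG B=WGWB
After move 4 (U'): U=BGWW F=RRGY R=BYRO B=ROWB L=WGOO
Query: U face = BGWW

Answer: B G W W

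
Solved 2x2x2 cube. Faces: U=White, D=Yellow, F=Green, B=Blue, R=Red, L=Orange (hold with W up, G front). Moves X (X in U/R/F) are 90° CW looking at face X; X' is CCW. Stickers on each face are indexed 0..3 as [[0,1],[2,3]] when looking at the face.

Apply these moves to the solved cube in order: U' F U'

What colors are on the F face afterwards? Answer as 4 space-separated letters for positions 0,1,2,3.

After move 1 (U'): U=WWWW F=OOGG R=GGRR B=RRBB L=BBOO
After move 2 (F): F=GOGO U=WWOB R=WGWR D=RGYY L=BYOY
After move 3 (U'): U=WBWO F=BYGO R=GOWR B=WGBB L=RROY
Query: F face = BYGO

Answer: B Y G O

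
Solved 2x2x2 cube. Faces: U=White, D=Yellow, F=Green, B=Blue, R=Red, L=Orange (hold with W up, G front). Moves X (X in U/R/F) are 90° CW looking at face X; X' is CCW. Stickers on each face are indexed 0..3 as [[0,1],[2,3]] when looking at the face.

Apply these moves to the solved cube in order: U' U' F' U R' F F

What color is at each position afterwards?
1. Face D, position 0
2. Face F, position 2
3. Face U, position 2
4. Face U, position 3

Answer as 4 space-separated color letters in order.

Answer: R W O R

Derivation:
After move 1 (U'): U=WWWW F=OOGG R=GGRR B=RRBB L=BBOO
After move 2 (U'): U=WWWW F=BBGG R=OORR B=GGBB L=RROO
After move 3 (F'): F=BGBG U=WWOR R=YOYR D=ROYY L=RWOW
After move 4 (U): U=OWRW F=YOBG R=GGYR B=RWBB L=BGOW
After move 5 (R'): R=GRGY U=OBRR F=YWBW D=ROYG B=YWOB
After move 6 (F): F=BYWW U=OBWG R=RRRY D=GGYG L=BROO
After move 7 (F): F=WBWY U=OBOR R=WRGY D=RRYG L=BGOG
Query 1: D[0] = R
Query 2: F[2] = W
Query 3: U[2] = O
Query 4: U[3] = R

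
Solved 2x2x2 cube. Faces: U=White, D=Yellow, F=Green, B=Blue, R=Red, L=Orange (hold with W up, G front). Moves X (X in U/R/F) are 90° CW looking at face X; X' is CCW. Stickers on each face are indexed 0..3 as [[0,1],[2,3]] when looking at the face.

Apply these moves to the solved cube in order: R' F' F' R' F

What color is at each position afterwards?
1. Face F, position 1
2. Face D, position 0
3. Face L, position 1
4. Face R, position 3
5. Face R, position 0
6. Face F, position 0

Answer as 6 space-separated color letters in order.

After move 1 (R'): R=RRRR U=WBWB F=GWGW D=YGYG B=YBYB
After move 2 (F'): F=WWGG U=WBRR R=GRYR D=OOYG L=OBOW
After move 3 (F'): F=WGWG U=WBGY R=OROR D=BWYG L=OROR
After move 4 (R'): R=RROO U=WYGY F=WBWY D=BGYG B=GBWB
After move 5 (F): F=WWYB U=WYRR R=GRYO D=ORYG L=OBOG
Query 1: F[1] = W
Query 2: D[0] = O
Query 3: L[1] = B
Query 4: R[3] = O
Query 5: R[0] = G
Query 6: F[0] = W

Answer: W O B O G W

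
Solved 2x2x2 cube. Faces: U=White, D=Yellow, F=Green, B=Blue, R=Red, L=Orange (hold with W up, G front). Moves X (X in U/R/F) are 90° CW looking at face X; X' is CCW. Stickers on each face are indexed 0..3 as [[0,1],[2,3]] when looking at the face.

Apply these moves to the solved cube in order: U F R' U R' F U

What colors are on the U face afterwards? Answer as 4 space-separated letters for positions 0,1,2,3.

After move 1 (U): U=WWWW F=RRGG R=BBRR B=OOBB L=GGOO
After move 2 (F): F=GRGR U=WWOG R=WBWR D=RBYY L=GYOY
After move 3 (R'): R=BRWW U=WBOO F=GWGG D=RRYR B=YOBB
After move 4 (U): U=OWOB F=BRGG R=YOWW B=GYBB L=GWOY
After move 5 (R'): R=OWYW U=OBOG F=BWGB D=RRYG B=RYRB
After move 6 (F): F=GBBW U=OBYW R=OWGW D=YOYG L=GROR
After move 7 (U): U=YOWB F=OWBW R=RYGW B=GRRB L=GBOR
Query: U face = YOWB

Answer: Y O W B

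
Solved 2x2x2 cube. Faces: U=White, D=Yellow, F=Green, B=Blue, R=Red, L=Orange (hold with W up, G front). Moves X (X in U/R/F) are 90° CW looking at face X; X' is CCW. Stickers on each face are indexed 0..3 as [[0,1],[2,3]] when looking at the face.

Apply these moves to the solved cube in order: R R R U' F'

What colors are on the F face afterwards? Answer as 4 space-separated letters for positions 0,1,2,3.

Answer: O W O G

Derivation:
After move 1 (R): R=RRRR U=WGWG F=GYGY D=YBYB B=WBWB
After move 2 (R): R=RRRR U=WYWY F=GBGB D=YWYW B=GBGB
After move 3 (R): R=RRRR U=WBWB F=GWGW D=YGYG B=YBYB
After move 4 (U'): U=BBWW F=OOGW R=GWRR B=RRYB L=YBOO
After move 5 (F'): F=OWOG U=BBGR R=GWYR D=BOYG L=YWOW
Query: F face = OWOG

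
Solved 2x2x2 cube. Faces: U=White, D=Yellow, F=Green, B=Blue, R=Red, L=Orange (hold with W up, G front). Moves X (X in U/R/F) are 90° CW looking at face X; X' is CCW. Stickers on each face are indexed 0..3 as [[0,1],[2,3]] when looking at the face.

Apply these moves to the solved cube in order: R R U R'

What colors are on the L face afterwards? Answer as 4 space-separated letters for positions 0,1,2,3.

After move 1 (R): R=RRRR U=WGWG F=GYGY D=YBYB B=WBWB
After move 2 (R): R=RRRR U=WYWY F=GBGB D=YWYW B=GBGB
After move 3 (U): U=WWYY F=RRGB R=GBRR B=OOGB L=GBOO
After move 4 (R'): R=BRGR U=WGYO F=RWGY D=YRYB B=WOWB
Query: L face = GBOO

Answer: G B O O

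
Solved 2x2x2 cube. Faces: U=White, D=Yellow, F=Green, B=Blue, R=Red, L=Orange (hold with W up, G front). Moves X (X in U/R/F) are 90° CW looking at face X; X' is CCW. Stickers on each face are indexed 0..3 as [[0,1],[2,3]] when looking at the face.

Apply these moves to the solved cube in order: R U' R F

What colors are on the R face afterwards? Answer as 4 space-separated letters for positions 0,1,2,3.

After move 1 (R): R=RRRR U=WGWG F=GYGY D=YBYB B=WBWB
After move 2 (U'): U=GGWW F=OOGY R=GYRR B=RRWB L=WBOO
After move 3 (R): R=RGRY U=GOWY F=OBGB D=YWYR B=WRGB
After move 4 (F): F=GOBB U=GOOB R=WGYY D=RRYR L=WYOW
Query: R face = WGYY

Answer: W G Y Y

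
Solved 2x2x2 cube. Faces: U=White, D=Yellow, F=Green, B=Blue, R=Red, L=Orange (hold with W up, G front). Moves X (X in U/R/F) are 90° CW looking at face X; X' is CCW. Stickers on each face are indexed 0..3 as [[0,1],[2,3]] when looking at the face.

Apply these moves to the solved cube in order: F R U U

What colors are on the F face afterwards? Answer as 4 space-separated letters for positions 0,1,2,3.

Answer: O B G Y

Derivation:
After move 1 (F): F=GGGG U=WWOO R=WRWR D=RRYY L=OYOY
After move 2 (R): R=WWRR U=WGOG F=GRGY D=RBYB B=OBWB
After move 3 (U): U=OWGG F=WWGY R=OBRR B=OYWB L=GROY
After move 4 (U): U=GOGW F=OBGY R=OYRR B=GRWB L=WWOY
Query: F face = OBGY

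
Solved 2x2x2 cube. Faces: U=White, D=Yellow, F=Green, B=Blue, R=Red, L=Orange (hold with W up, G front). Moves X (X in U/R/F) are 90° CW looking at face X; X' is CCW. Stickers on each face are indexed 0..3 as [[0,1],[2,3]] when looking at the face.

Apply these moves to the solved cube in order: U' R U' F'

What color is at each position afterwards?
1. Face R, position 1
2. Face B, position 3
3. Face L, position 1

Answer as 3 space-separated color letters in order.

Answer: Y B W

Derivation:
After move 1 (U'): U=WWWW F=OOGG R=GGRR B=RRBB L=BBOO
After move 2 (R): R=RGRG U=WOWG F=OYGY D=YBYR B=WRWB
After move 3 (U'): U=OGWW F=BBGY R=OYRG B=RGWB L=WROO
After move 4 (F'): F=BYBG U=OGOR R=BYYG D=ROYR L=WWOW
Query 1: R[1] = Y
Query 2: B[3] = B
Query 3: L[1] = W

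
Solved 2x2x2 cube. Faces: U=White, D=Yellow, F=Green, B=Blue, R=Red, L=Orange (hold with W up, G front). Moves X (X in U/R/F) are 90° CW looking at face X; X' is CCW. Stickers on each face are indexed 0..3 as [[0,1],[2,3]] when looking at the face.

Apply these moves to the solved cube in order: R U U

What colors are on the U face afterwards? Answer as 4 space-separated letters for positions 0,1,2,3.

After move 1 (R): R=RRRR U=WGWG F=GYGY D=YBYB B=WBWB
After move 2 (U): U=WWGG F=RRGY R=WBRR B=OOWB L=GYOO
After move 3 (U): U=GWGW F=WBGY R=OORR B=GYWB L=RROO
Query: U face = GWGW

Answer: G W G W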